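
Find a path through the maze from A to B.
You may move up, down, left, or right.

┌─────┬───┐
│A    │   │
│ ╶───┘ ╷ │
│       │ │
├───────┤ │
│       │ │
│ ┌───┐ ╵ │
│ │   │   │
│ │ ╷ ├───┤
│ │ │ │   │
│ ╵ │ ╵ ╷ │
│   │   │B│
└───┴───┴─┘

Finding the shortest path through the maze:
Path length: 27 steps
Directions: down → right → right → right → up → right → down → down → down → left → up → left → left → left → down → down → down → right → up → up → right → down → down → right → up → right → down

Solution:

┌─────┬───┐
│A    │↱ ↓│
│ ╶───┘ ╷ │
│↳ → → ↑│↓│
├───────┤ │
│↓ ← ← ↰│↓│
│ ┌───┐ ╵ │
│↓│↱ ↓│↑ ↲│
│ │ ╷ ├───┤
│↓│↑│↓│↱ ↓│
│ ╵ │ ╵ ╷ │
│↳ ↑│↳ ↑│B│
└───┴───┴─┘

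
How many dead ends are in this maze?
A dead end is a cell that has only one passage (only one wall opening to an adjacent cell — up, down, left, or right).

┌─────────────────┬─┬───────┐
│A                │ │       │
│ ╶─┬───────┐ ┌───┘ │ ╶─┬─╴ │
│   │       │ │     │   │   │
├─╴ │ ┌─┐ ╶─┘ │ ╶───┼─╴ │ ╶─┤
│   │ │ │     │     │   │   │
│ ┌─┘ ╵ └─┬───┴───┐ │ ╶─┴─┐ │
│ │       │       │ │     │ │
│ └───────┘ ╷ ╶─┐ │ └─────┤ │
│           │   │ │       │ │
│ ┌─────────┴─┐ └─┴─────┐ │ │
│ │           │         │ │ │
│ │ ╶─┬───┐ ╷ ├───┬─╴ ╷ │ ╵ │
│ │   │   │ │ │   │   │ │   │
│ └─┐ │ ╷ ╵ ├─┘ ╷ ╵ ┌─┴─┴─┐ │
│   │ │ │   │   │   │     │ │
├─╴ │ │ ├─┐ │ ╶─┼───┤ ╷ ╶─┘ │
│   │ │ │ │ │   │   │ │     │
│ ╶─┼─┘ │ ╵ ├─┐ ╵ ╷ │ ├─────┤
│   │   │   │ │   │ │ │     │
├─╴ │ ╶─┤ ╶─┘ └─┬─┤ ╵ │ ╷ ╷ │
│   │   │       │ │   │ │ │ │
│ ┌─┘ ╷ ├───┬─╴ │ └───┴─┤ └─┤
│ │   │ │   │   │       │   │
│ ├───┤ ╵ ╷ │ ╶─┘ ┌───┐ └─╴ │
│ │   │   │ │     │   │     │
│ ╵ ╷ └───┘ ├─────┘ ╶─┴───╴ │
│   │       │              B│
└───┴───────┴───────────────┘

Checking each cell for number of passages:

Dead ends found at positions:
  (0, 8)
  (0, 9)
  (1, 5)
  (2, 3)
  (3, 1)
  (3, 4)
  (3, 12)
  (4, 8)
  (6, 6)
  (6, 11)
  (7, 12)
  (8, 2)
  (8, 4)
  (9, 6)
  (10, 8)
  (10, 11)
  (10, 13)
  (11, 1)
  (12, 10)
  (13, 6)
Total dead ends: 20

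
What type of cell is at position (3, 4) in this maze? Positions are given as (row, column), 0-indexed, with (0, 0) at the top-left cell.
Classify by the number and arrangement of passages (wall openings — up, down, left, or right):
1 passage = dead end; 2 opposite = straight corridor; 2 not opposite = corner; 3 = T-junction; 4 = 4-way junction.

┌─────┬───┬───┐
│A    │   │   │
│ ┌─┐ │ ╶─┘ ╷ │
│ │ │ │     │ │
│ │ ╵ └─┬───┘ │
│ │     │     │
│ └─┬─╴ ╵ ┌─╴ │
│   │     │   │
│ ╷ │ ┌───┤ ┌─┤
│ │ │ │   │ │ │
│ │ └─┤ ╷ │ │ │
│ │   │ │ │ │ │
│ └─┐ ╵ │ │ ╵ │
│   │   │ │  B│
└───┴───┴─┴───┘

Checking cell at (3, 4):
Number of passages: 2
Cell type: corner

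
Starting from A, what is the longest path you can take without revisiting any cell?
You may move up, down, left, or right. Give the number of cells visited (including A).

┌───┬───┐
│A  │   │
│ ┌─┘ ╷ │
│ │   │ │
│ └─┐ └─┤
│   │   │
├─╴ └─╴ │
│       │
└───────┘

Finding longest simple path using DFS:
Start: (0, 0)
Longest path visits 13 cells
Path: A → down → down → right → down → right → right → up → left → up → up → right → down

Solution:

┌───┬───┐
│A  │↱ ↓│
│ ┌─┘ ╷ │
│↓│  ↑│B│
│ └─┐ └─┤
│↳ ↓│↑ ↰│
├─╴ └─╴ │
│  ↳ → ↑│
└───────┘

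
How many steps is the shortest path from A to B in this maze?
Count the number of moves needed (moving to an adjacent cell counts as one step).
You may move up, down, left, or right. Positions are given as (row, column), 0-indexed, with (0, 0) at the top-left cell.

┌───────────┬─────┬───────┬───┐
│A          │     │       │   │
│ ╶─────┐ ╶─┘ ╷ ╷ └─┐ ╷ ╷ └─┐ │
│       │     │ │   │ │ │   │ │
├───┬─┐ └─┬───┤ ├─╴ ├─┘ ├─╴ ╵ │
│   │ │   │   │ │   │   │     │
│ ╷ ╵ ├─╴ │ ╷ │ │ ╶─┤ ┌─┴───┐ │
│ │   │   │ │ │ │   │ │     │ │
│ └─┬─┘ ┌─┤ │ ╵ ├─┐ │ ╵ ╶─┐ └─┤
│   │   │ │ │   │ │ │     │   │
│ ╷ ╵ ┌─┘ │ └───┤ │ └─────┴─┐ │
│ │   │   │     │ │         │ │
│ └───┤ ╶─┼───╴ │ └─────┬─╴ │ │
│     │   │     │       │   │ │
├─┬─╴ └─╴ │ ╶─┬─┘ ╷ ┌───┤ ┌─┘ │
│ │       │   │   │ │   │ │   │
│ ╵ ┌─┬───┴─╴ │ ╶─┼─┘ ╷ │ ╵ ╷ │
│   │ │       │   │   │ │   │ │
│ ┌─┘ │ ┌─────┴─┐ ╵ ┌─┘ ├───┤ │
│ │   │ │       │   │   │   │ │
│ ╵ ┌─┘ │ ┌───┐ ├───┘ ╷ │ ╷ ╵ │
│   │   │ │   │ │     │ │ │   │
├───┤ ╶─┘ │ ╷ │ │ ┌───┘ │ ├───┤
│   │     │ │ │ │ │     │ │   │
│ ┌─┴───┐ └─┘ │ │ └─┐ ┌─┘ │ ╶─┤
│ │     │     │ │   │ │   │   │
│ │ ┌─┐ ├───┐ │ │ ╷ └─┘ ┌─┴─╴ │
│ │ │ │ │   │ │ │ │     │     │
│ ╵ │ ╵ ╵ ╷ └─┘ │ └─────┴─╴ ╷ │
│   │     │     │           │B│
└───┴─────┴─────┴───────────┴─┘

Using BFS to find shortest path:
Start: (0, 0), End: (14, 14)
Path found:
(0,0) → (0,1) → (0,2) → (0,3) → (0,4) → (1,4) → (1,5) → (1,6) → (0,6) → (0,7) → (0,8) → (1,8) → (1,9) → (2,9) → (2,8) → (3,8) → (3,9) → (4,9) → (5,9) → (5,10) → (5,11) → (5,12) → (5,13) → (6,13) → (6,12) → (7,12) → (8,12) → (8,13) → (7,13) → (7,14) → (8,14) → (9,14) → (10,14) → (10,13) → (9,13) → (9,12) → (10,12) → (11,12) → (12,12) → (12,11) → (13,11) → (13,10) → (13,9) → (12,9) → (12,8) → (13,8) → (14,8) → (14,9) → (14,10) → (14,11) → (14,12) → (14,13) → (13,13) → (13,14) → (14,14)
Number of steps: 54

Solution:

┌───────────┬─────┬───────┬───┐
│A → → → ↓  │↱ → ↓│       │   │
│ ╶─────┐ ╶─┘ ╷ ╷ └─┐ ╷ ╷ └─┐ │
│       │↳ → ↑│ │↳ ↓│ │ │   │ │
├───┬─┐ └─┬───┤ ├─╴ ├─┘ ├─╴ ╵ │
│   │ │   │   │ │↓ ↲│   │     │
│ ╷ ╵ ├─╴ │ ╷ │ │ ╶─┤ ┌─┴───┐ │
│ │   │   │ │ │ │↳ ↓│ │     │ │
│ └─┬─┘ ┌─┤ │ ╵ ├─┐ │ ╵ ╶─┐ └─┤
│   │   │ │ │   │ │↓│     │   │
│ ╷ ╵ ┌─┘ │ └───┤ │ └─────┴─┐ │
│ │   │   │     │ │↳ → → → ↓│ │
│ └───┤ ╶─┼───╴ │ └─────┬─╴ │ │
│     │   │     │       │↓ ↲│ │
├─┬─╴ └─╴ │ ╶─┬─┘ ╷ ┌───┤ ┌─┘ │
│ │       │   │   │ │   │↓│↱ ↓│
│ ╵ ┌─┬───┴─╴ │ ╶─┼─┘ ╷ │ ╵ ╷ │
│   │ │       │   │   │ │↳ ↑│↓│
│ ┌─┘ │ ┌─────┴─┐ ╵ ┌─┘ ├───┤ │
│ │   │ │       │   │   │↓ ↰│↓│
│ ╵ ┌─┘ │ ┌───┐ ├───┘ ╷ │ ╷ ╵ │
│   │   │ │   │ │     │ │↓│↑ ↲│
├───┤ ╶─┘ │ ╷ │ │ ┌───┘ │ ├───┤
│   │     │ │ │ │ │     │↓│   │
│ ┌─┴───┐ └─┘ │ │ └─┐ ┌─┘ │ ╶─┤
│ │     │     │ │↓ ↰│ │↓ ↲│   │
│ │ ┌─┐ ├───┐ │ │ ╷ └─┘ ┌─┴─╴ │
│ │ │ │ │   │ │ │↓│↑ ← ↲│  ↱ ↓│
│ ╵ │ ╵ ╵ ╷ └─┘ │ └─────┴─╴ ╷ │
│   │     │     │↳ → → → → ↑│B│
└───┴─────┴─────┴───────────┴─┘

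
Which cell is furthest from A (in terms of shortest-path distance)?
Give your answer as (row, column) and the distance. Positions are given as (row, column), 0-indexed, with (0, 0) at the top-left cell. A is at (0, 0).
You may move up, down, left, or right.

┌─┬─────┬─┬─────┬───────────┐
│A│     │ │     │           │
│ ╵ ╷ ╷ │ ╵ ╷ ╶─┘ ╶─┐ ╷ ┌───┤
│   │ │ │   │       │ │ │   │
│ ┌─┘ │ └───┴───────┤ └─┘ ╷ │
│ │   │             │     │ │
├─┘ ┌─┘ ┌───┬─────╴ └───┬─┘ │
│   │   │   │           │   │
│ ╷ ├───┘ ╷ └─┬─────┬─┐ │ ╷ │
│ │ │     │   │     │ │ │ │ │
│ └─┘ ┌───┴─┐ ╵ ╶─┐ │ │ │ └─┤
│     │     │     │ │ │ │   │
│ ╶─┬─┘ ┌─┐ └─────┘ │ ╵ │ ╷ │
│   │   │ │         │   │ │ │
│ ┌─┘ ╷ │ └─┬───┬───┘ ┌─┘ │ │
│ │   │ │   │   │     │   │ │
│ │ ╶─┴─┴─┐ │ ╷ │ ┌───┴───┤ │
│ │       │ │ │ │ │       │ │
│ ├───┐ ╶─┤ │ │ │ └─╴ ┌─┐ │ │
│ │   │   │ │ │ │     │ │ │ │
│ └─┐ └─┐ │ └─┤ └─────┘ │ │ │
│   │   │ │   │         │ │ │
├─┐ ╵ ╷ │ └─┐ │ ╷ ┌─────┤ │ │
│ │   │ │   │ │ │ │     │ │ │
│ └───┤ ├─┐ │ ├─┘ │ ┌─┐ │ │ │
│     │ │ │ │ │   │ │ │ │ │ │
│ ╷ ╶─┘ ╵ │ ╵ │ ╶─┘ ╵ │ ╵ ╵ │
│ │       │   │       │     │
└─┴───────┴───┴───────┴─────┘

Computing BFS distances from A to all cells:
Furthest cell: (0, 4)
Distance: 66 steps

Path from A to the furthest cell:

┌─┬─────┬─┬─────┬───────────┐
│A│↱ → ↓│B│↓ ↰  │↓ ← ↰      │
│ ╵ ╷ ╷ │ ╵ ╷ ╶─┘ ╶─┐ ╷ ┌───┤
│↳ ↑│ │↓│↑ ↲│↑ ← ↲  │↑│ │↓ ↰│
│ ┌─┘ │ └───┴───────┤ └─┘ ╷ │
│ │   │↳ → → → → → ↓│↑ ← ↲│↑│
├─┘ ┌─┘ ┌───┬─────╴ └───┬─┘ │
│   │   │   │      ↳ → ↓│↱ ↑│
│ ╷ ├───┘ ╷ └─┬─────┬─┐ │ ╷ │
│ │ │     │   │     │ │↓│↑│ │
│ └─┘ ┌───┴─┐ ╵ ╶─┐ │ │ │ └─┤
│     │     │     │ │ │↓│↑ ↰│
│ ╶─┬─┘ ┌─┐ └─────┘ │ ╵ │ ╷ │
│   │   │ │         │↓ ↲│ │↑│
│ ┌─┘ ╷ │ └─┬───┬───┘ ┌─┘ │ │
│ │   │ │   │   │↓ ← ↲│   │↑│
│ │ ╶─┴─┴─┐ │ ╷ │ ┌───┴───┤ │
│ │       │ │ │ │↓│  ↱ → ↓│↑│
│ ├───┐ ╶─┤ │ │ │ └─╴ ┌─┐ │ │
│ │   │   │ │ │ │↳ → ↑│ │↓│↑│
│ └─┐ └─┐ │ └─┤ └─────┘ │ │ │
│   │   │ │   │         │↓│↑│
├─┐ ╵ ╷ │ └─┐ │ ╷ ┌─────┤ │ │
│ │   │ │   │ │ │ │     │↓│↑│
│ └───┤ ├─┐ │ ├─┘ │ ┌─┐ │ │ │
│     │ │ │ │ │   │ │ │ │↓│↑│
│ ╷ ╶─┘ ╵ │ ╵ │ ╶─┘ ╵ │ ╵ ╵ │
│ │       │   │       │  ↳ ↑│
└─┴───────┴───┴───────┴─────┘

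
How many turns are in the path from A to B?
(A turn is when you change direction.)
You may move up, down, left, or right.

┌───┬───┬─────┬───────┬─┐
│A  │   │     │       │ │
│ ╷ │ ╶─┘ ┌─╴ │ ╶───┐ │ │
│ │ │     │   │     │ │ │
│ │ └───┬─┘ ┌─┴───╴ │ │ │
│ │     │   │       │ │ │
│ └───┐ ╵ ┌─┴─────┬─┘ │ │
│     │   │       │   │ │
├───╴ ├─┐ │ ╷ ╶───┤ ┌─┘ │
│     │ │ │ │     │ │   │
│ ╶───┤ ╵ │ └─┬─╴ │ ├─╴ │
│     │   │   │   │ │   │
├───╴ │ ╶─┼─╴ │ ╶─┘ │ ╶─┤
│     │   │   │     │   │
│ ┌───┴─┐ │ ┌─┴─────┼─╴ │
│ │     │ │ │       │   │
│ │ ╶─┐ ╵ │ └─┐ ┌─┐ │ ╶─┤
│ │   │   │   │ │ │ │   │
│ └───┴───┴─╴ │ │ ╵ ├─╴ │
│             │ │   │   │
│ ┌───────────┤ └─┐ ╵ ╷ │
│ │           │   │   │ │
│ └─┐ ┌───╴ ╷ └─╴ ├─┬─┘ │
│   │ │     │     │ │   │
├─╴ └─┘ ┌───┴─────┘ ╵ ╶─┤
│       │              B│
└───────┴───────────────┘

Directions: down, down, down, right, right, down, left, left, down, right, right, down, left, left, down, down, down, down, down, right, down, right, right, up, right, right, up, right, down, right, right, up, left, up, up, up, right, right, down, down, down, right, up, right, down, down, left, down, right
Number of turns: 29

Solution:

┌───┬───┬─────┬───────┬─┐
│A  │   │     │       │ │
│ ╷ │ ╶─┘ ┌─╴ │ ╶───┐ │ │
│↓│ │     │   │     │ │ │
│ │ └───┬─┘ ┌─┴───╴ │ │ │
│↓│     │   │       │ │ │
│ └───┐ ╵ ┌─┴─────┬─┘ │ │
│↳ → ↓│   │       │   │ │
├───╴ ├─┐ │ ╷ ╶───┤ ┌─┘ │
│↓ ← ↲│ │ │ │     │ │   │
│ ╶───┤ ╵ │ └─┬─╴ │ ├─╴ │
│↳ → ↓│   │   │   │ │   │
├───╴ │ ╶─┼─╴ │ ╶─┘ │ ╶─┤
│↓ ← ↲│   │   │     │   │
│ ┌───┴─┐ │ ┌─┴─────┼─╴ │
│↓│     │ │ │  ↱ → ↓│   │
│ │ ╶─┐ ╵ │ └─┐ ┌─┐ │ ╶─┤
│↓│   │   │   │↑│ │↓│   │
│ └───┴───┴─╴ │ │ ╵ ├─╴ │
│↓            │↑│  ↓│↱ ↓│
│ ┌───────────┤ └─┐ ╵ ╷ │
│↓│        ↱ ↓│↑ ↰│↳ ↑│↓│
│ └─┐ ┌───╴ ╷ └─╴ ├─┬─┘ │
│↳ ↓│ │↱ → ↑│↳ → ↑│ │↓ ↲│
├─╴ └─┘ ┌───┴─────┘ ╵ ╶─┤
│  ↳ → ↑│            ↳ B│
└───────┴───────────────┘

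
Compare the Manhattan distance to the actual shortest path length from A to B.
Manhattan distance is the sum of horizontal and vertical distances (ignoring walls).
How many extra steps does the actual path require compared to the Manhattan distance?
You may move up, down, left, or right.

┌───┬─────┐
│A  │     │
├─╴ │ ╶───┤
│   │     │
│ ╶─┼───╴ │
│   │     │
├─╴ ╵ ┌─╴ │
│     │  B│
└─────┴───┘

Manhattan distance: |3 - 0| + |4 - 0| = 7
Actual path length: 11
Extra steps: 11 - 7 = 4

Solution:

┌───┬─────┐
│A ↓│     │
├─╴ │ ╶───┤
│↓ ↲│     │
│ ╶─┼───╴ │
│↳ ↓│↱ → ↓│
├─╴ ╵ ┌─╴ │
│  ↳ ↑│  B│
└─────┴───┘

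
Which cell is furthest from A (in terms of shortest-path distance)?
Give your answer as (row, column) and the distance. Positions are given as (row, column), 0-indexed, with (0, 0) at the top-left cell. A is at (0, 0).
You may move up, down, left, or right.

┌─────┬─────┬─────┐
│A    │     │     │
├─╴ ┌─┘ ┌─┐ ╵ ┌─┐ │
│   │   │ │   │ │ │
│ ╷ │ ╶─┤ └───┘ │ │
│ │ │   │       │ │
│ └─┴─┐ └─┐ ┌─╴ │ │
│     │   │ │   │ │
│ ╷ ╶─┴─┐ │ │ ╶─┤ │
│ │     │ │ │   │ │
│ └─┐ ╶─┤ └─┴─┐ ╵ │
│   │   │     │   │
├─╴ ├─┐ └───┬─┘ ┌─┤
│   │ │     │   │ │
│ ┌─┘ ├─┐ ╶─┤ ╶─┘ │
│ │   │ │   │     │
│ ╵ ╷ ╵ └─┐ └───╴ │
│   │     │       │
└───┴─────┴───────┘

Computing BFS distances from A to all cells:
Furthest cell: (5, 6)
Distance: 47 steps

Path from A to the furthest cell:

┌─────┬─────┬─────┐
│A ↓  │↓ ← ↰│↓ ← ↰│
├─╴ ┌─┘ ┌─┐ ╵ ┌─┐ │
│↓ ↲│↓ ↲│ │↑ ↲│ │↑│
│ ╷ │ ╶─┤ └───┘ │ │
│↓│ │↳ ↓│       │↑│
│ └─┴─┐ └─┐ ┌─╴ │ │
│↳ ↓  │↳ ↓│ │   │↑│
│ ╷ ╶─┴─┐ │ │ ╶─┤ │
│ │↳ ↓  │↓│ │   │↑│
│ └─┐ ╶─┤ └─┴─┐ ╵ │
│   │↳ ↓│↳ → B│↱ ↑│
├─╴ ├─┐ └───┬─┘ ┌─┤
│   │ │↳ ↓  │↱ ↑│ │
│ ┌─┘ ├─┐ ╶─┤ ╶─┘ │
│ │   │ │↳ ↓│↑ ← ↰│
│ ╵ ╷ ╵ └─┐ └───╴ │
│   │     │↳ → → ↑│
└───┴─────┴───────┘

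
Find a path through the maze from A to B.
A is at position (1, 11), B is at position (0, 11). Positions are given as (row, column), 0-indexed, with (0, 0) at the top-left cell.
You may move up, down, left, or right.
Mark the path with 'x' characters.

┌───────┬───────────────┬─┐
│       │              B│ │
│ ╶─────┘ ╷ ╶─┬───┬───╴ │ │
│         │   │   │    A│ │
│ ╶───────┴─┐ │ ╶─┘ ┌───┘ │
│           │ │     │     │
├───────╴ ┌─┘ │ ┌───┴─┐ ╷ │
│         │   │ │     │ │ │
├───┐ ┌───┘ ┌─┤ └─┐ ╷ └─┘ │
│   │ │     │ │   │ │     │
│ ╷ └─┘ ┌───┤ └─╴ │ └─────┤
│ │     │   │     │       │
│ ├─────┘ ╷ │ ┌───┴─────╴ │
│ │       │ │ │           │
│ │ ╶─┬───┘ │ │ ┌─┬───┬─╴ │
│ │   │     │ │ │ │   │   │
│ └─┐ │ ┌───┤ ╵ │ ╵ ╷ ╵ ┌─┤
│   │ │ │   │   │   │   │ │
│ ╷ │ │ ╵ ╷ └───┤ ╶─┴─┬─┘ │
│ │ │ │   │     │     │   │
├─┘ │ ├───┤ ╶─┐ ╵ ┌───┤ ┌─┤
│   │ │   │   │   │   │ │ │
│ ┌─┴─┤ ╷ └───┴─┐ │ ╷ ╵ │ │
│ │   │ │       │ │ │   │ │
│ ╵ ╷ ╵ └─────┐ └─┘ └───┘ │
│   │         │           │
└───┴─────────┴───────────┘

Finding the shortest path from (1, 11) to (0, 11):
Path length: 1 steps
Directions: up

Solution:

┌───────┬───────────────┬─┐
│       │              B│ │
│ ╶─────┘ ╷ ╶─┬───┬───╴ │ │
│         │   │   │    A│ │
│ ╶───────┴─┐ │ ╶─┘ ┌───┘ │
│           │ │     │     │
├───────╴ ┌─┘ │ ┌───┴─┐ ╷ │
│         │   │ │     │ │ │
├───┐ ┌───┘ ┌─┤ └─┐ ╷ └─┘ │
│   │ │     │ │   │ │     │
│ ╷ └─┘ ┌───┤ └─╴ │ └─────┤
│ │     │   │     │       │
│ ├─────┘ ╷ │ ┌───┴─────╴ │
│ │       │ │ │           │
│ │ ╶─┬───┘ │ │ ┌─┬───┬─╴ │
│ │   │     │ │ │ │   │   │
│ └─┐ │ ┌───┤ ╵ │ ╵ ╷ ╵ ┌─┤
│   │ │ │   │   │   │   │ │
│ ╷ │ │ ╵ ╷ └───┤ ╶─┴─┬─┘ │
│ │ │ │   │     │     │   │
├─┘ │ ├───┤ ╶─┐ ╵ ┌───┤ ┌─┤
│   │ │   │   │   │   │ │ │
│ ┌─┴─┤ ╷ └───┴─┐ │ ╷ ╵ │ │
│ │   │ │       │ │ │   │ │
│ ╵ ╷ ╵ └─────┐ └─┘ └───┘ │
│   │         │           │
└───┴─────────┴───────────┘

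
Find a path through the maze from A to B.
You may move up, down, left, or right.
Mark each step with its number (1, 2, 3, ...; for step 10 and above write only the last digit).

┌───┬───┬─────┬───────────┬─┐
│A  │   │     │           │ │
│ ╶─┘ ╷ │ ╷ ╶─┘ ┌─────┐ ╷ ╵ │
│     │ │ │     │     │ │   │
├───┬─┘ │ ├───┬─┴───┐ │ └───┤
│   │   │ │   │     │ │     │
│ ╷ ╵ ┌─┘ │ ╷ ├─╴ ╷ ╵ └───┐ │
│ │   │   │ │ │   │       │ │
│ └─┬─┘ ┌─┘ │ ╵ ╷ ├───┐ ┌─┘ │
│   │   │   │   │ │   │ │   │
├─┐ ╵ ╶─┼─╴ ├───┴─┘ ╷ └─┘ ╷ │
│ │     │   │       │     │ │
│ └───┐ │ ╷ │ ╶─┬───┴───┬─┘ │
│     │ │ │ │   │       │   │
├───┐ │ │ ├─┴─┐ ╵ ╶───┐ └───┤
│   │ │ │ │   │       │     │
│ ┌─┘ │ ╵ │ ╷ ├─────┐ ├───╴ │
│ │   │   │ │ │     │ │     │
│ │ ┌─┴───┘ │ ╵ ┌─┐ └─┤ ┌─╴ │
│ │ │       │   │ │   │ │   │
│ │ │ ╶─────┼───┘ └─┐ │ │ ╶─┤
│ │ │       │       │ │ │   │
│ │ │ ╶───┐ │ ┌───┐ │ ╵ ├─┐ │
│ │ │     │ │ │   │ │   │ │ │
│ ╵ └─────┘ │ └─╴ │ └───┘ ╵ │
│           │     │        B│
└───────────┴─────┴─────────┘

Finding the shortest path through the maze:
Path length: 67 steps
Directions: down → right → right → up → right → down → down → left → down → left → up → left → down → down → right → down → right → up → right → up → right → up → up → up → right → down → right → right → up → right → right → right → right → down → down → right → right → down → down → left → down → left → left → up → left → down → left → left → left → down → right → down → right → up → right → right → right → down → right → right → down → down → left → down → right → down → down

Solution:

┌───┬───┬─────┬───────────┬─┐
│A  │4 5│4 5  │9 0 1 2 3  │ │
│ ╶─┘ ╷ │ ╷ ╶─┘ ┌─────┐ ╷ ╵ │
│1 2 3│6│3│6 7 8│     │4│   │
├───┬─┘ │ ├───┬─┴───┐ │ └───┤
│2 1│8 7│2│   │     │ │5 6 7│
│ ╷ ╵ ┌─┘ │ ╷ ├─╴ ╷ ╵ └───┐ │
│3│0 9│0 1│ │ │   │       │8│
│ └─┬─┘ ┌─┘ │ ╵ ╷ ├───┐ ┌─┘ │
│4 5│8 9│   │   │ │5 4│ │0 9│
├─┐ ╵ ╶─┼─╴ ├───┴─┘ ╷ └─┘ ╷ │
│ │6 7  │   │9 8 7 6│3 2 1│ │
│ └───┐ │ ╷ │ ╶─┬───┴───┬─┘ │
│     │ │ │ │0 1│4 5 6 7│   │
├───┐ │ │ ├─┴─┐ ╵ ╶───┐ └───┤
│   │ │ │ │   │2 3    │8 9 0│
│ ┌─┘ │ ╵ │ ╷ ├─────┐ ├───╴ │
│ │   │   │ │ │     │ │    1│
│ │ ┌─┴───┘ │ ╵ ┌─┐ └─┤ ┌─╴ │
│ │ │       │   │ │   │ │3 2│
│ │ │ ╶─────┼───┘ └─┐ │ │ ╶─┤
│ │ │       │       │ │ │4 5│
│ │ │ ╶───┐ │ ┌───┐ │ ╵ ├─┐ │
│ │ │     │ │ │   │ │   │ │6│
│ ╵ └─────┘ │ └─╴ │ └───┘ ╵ │
│           │     │        B│
└───────────┴─────┴─────────┘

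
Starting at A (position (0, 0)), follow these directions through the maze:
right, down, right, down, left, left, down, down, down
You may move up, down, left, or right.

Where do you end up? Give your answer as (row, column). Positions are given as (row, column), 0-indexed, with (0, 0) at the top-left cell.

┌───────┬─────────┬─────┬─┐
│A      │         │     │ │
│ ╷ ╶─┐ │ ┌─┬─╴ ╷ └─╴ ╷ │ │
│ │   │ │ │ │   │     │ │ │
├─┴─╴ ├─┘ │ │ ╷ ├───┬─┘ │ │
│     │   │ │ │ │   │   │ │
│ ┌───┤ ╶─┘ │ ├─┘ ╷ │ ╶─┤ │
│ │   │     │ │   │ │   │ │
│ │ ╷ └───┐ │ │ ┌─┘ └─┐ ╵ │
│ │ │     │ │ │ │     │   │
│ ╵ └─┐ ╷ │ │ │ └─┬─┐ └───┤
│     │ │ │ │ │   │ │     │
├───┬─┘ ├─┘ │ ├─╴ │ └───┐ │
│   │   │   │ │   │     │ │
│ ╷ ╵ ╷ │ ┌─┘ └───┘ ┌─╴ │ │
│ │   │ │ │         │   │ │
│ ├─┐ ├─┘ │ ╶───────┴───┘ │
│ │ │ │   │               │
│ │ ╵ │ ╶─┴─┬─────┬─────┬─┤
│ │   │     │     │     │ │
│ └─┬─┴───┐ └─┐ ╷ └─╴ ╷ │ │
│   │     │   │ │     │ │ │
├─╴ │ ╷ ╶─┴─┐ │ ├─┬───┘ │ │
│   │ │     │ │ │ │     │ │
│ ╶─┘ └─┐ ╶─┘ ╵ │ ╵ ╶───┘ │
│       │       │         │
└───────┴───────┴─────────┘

Following directions step by step:
Start: (0, 0)
  right: (0, 0) → (0, 1)
  down: (0, 1) → (1, 1)
  right: (1, 1) → (1, 2)
  down: (1, 2) → (2, 2)
  left: (2, 2) → (2, 1)
  left: (2, 1) → (2, 0)
  down: (2, 0) → (3, 0)
  down: (3, 0) → (4, 0)
  down: (4, 0) → (5, 0)
Final position: (5, 0)

Path taken:

┌───────┬─────────┬─────┬─┐
│A ↓    │         │     │ │
│ ╷ ╶─┐ │ ┌─┬─╴ ╷ └─╴ ╷ │ │
│ │↳ ↓│ │ │ │   │     │ │ │
├─┴─╴ ├─┘ │ │ ╷ ├───┬─┘ │ │
│↓ ← ↲│   │ │ │ │   │   │ │
│ ┌───┤ ╶─┘ │ ├─┘ ╷ │ ╶─┤ │
│↓│   │     │ │   │ │   │ │
│ │ ╷ └───┐ │ │ ┌─┘ └─┐ ╵ │
│↓│ │     │ │ │ │     │   │
│ ╵ └─┐ ╷ │ │ │ └─┬─┐ └───┤
│B    │ │ │ │ │   │ │     │
├───┬─┘ ├─┘ │ ├─╴ │ └───┐ │
│   │   │   │ │   │     │ │
│ ╷ ╵ ╷ │ ┌─┘ └───┘ ┌─╴ │ │
│ │   │ │ │         │   │ │
│ ├─┐ ├─┘ │ ╶───────┴───┘ │
│ │ │ │   │               │
│ │ ╵ │ ╶─┴─┬─────┬─────┬─┤
│ │   │     │     │     │ │
│ └─┬─┴───┐ └─┐ ╷ └─╴ ╷ │ │
│   │     │   │ │     │ │ │
├─╴ │ ╷ ╶─┴─┐ │ ├─┬───┘ │ │
│   │ │     │ │ │ │     │ │
│ ╶─┘ └─┐ ╶─┘ ╵ │ ╵ ╶───┘ │
│       │       │         │
└───────┴───────┴─────────┘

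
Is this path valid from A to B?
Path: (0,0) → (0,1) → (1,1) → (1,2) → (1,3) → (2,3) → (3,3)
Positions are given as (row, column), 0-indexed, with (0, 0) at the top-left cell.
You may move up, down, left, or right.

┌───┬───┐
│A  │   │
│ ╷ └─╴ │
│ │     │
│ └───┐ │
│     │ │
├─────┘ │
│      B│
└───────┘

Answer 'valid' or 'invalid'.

Checking path validity:
Result: All consecutive moves are passable.

valid

Correct solution:

┌───┬───┐
│A ↓│   │
│ ╷ └─╴ │
│ │↳ → ↓│
│ └───┐ │
│     │↓│
├─────┘ │
│      B│
└───────┘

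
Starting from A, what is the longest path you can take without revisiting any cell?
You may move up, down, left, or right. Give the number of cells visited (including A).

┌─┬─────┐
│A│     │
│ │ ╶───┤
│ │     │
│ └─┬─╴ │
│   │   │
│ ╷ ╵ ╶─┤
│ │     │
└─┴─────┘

Finding longest simple path using DFS:
Start: (0, 0)
Longest path visits 14 cells
Path: A → down → down → right → down → right → up → right → up → left → left → up → right → right

Solution:

┌─┬─────┐
│A│↱ → B│
│ │ ╶───┤
│↓│↑ ← ↰│
│ └─┬─╴ │
│↳ ↓│↱ ↑│
│ ╷ ╵ ╶─┤
│ │↳ ↑  │
└─┴─────┘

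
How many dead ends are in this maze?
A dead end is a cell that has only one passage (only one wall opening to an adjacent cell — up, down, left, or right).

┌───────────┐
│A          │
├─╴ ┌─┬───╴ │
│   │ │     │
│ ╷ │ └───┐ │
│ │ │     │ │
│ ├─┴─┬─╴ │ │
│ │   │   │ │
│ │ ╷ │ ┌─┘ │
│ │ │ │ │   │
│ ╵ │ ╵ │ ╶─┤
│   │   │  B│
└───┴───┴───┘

Checking each cell for number of passages:

Dead ends found at positions:
  (0, 0)
  (1, 2)
  (1, 3)
  (2, 1)
  (5, 5)
Total dead ends: 5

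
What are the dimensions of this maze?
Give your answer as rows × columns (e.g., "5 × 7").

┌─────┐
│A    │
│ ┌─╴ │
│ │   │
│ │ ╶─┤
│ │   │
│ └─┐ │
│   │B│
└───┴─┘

Counting the maze dimensions:
Rows (vertical): 4
Columns (horizontal): 3
Dimensions: 4 × 3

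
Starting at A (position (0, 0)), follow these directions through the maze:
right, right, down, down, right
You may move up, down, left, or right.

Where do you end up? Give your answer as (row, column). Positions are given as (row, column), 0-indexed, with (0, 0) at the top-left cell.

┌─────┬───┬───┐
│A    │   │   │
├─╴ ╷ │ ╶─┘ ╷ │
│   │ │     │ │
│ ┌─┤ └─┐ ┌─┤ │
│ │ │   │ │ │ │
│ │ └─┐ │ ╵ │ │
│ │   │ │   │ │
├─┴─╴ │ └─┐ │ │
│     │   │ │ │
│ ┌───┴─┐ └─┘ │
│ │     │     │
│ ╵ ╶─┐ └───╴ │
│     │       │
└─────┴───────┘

Following directions step by step:
Start: (0, 0)
  right: (0, 0) → (0, 1)
  right: (0, 1) → (0, 2)
  down: (0, 2) → (1, 2)
  down: (1, 2) → (2, 2)
  right: (2, 2) → (2, 3)
Final position: (2, 3)

Path taken:

┌─────┬───┬───┐
│A → ↓│   │   │
├─╴ ╷ │ ╶─┘ ╷ │
│   │↓│     │ │
│ ┌─┤ └─┐ ┌─┤ │
│ │ │↳ B│ │ │ │
│ │ └─┐ │ ╵ │ │
│ │   │ │   │ │
├─┴─╴ │ └─┐ │ │
│     │   │ │ │
│ ┌───┴─┐ └─┘ │
│ │     │     │
│ ╵ ╶─┐ └───╴ │
│     │       │
└─────┴───────┘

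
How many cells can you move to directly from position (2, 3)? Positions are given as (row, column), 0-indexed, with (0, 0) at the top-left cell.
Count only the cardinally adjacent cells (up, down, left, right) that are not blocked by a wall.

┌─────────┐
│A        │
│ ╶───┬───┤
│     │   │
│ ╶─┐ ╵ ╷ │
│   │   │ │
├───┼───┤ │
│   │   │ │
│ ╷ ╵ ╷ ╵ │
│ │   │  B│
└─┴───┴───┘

Checking passable neighbors of (2, 3):
Neighbors: (1, 3), (2, 2)
Count: 2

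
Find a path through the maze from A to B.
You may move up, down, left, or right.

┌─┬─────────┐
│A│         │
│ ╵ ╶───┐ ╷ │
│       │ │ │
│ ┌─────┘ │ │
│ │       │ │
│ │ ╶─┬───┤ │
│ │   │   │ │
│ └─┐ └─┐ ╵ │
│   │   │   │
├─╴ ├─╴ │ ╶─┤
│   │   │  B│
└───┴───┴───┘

Finding the shortest path through the maze:
Path length: 14 steps
Directions: down → right → up → right → right → right → right → down → down → down → down → left → down → right

Solution:

┌─┬─────────┐
│A│↱ → → → ↓│
│ ╵ ╶───┐ ╷ │
│↳ ↑    │ │↓│
│ ┌─────┘ │ │
│ │       │↓│
│ │ ╶─┬───┤ │
│ │   │   │↓│
│ └─┐ └─┐ ╵ │
│   │   │↓ ↲│
├─╴ ├─╴ │ ╶─┤
│   │   │↳ B│
└───┴───┴───┘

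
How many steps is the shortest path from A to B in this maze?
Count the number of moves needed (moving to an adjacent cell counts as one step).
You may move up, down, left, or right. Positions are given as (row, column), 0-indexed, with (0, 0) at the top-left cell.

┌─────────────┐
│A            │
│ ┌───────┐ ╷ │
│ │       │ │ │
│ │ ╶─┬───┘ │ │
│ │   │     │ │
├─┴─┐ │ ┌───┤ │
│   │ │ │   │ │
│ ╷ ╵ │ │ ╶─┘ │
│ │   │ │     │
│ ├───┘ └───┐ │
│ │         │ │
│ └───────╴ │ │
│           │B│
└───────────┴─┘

Using BFS to find shortest path:
Start: (0, 0), End: (6, 6)
Path found:
(0,0) → (0,1) → (0,2) → (0,3) → (0,4) → (0,5) → (0,6) → (1,6) → (2,6) → (3,6) → (4,6) → (5,6) → (6,6)
Number of steps: 12

Solution:

┌─────────────┐
│A → → → → → ↓│
│ ┌───────┐ ╷ │
│ │       │ │↓│
│ │ ╶─┬───┘ │ │
│ │   │     │↓│
├─┴─┐ │ ┌───┤ │
│   │ │ │   │↓│
│ ╷ ╵ │ │ ╶─┘ │
│ │   │ │    ↓│
│ ├───┘ └───┐ │
│ │         │↓│
│ └───────╴ │ │
│           │B│
└───────────┴─┘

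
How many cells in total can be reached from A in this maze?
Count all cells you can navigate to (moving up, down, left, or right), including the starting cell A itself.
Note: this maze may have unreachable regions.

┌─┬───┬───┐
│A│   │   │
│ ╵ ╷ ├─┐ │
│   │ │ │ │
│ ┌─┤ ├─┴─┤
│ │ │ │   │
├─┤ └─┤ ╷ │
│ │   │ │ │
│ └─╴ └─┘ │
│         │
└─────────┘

Using BFS/flood-fill to find all reachable cells from A:
Maze size: 5 × 5 = 25 total cells
17 cell(s) are walled off and cannot be reached from A.
Reachable cells: 8

Reachable region (· marks reachable cells):

┌─┬───┬───┐
│A│· ·│   │
│ ╵ ╷ ├─┐ │
│· ·│·│ │ │
│ ┌─┤ ├─┴─┤
│·│ │·│   │
├─┤ └─┤ ╷ │
│ │   │ │ │
│ └─╴ └─┘ │
│         │
└─────────┘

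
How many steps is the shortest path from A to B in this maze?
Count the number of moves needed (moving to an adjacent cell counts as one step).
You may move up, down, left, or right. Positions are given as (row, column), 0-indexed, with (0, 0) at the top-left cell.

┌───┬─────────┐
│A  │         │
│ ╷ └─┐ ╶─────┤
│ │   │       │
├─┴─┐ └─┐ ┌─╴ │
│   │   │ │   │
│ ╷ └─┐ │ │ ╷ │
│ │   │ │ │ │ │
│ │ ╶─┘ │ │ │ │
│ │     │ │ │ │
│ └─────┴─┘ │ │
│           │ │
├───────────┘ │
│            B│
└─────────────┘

Using BFS to find shortest path:
Start: (0, 0), End: (6, 6)
Path found:
(0,0) → (0,1) → (1,1) → (1,2) → (2,2) → (2,3) → (3,3) → (4,3) → (4,2) → (4,1) → (3,1) → (2,1) → (2,0) → (3,0) → (4,0) → (5,0) → (5,1) → (5,2) → (5,3) → (5,4) → (5,5) → (4,5) → (3,5) → (2,5) → (2,6) → (3,6) → (4,6) → (5,6) → (6,6)
Number of steps: 28

Solution:

┌───┬─────────┐
│A ↓│         │
│ ╷ └─┐ ╶─────┤
│ │↳ ↓│       │
├─┴─┐ └─┐ ┌─╴ │
│↓ ↰│↳ ↓│ │↱ ↓│
│ ╷ └─┐ │ │ ╷ │
│↓│↑  │↓│ │↑│↓│
│ │ ╶─┘ │ │ │ │
│↓│↑ ← ↲│ │↑│↓│
│ └─────┴─┘ │ │
│↳ → → → → ↑│↓│
├───────────┘ │
│            B│
└─────────────┘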